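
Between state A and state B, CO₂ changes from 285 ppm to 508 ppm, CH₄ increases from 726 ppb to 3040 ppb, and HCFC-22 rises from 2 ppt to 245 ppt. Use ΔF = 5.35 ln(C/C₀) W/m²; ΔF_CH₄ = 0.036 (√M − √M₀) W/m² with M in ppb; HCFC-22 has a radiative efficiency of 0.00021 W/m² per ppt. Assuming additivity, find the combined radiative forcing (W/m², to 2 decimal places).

CO₂: 5.35 × ln(508/285) = 5.35 × ln(1.78246) = 5.35 × 0.57799 = 3.0922 W/m².
CH₄: 0.036 × (√3040 − √726) = 0.036 × (55.1362 − 26.9444) = 0.036 × 28.1918 = 1.0149 W/m².
HCFC-22: ΔF = 0.00021 × (245 − 2) = 0.00021 × 243 = 0.0510 W/m².
Total ΔF = 3.0922 + 1.0149 + 0.0510 = 4.1581 W/m².

ΔF = 4.16 W/m²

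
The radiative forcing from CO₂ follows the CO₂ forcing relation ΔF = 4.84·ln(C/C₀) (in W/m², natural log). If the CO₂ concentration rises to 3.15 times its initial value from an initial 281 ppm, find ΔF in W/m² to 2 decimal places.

ΔF = 5.55 W/m²

Because the forcing depends only on the ratio C/C₀, the initial concentration does not enter.
ΔF = 4.84 × ln(3.15) = 4.84 × 1.14740 = 5.5534 W/m².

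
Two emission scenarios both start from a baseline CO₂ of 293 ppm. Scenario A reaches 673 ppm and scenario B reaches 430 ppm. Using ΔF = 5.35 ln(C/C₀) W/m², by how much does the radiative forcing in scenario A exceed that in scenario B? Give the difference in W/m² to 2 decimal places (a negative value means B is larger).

ΔF_A − ΔF_B = 2.40 W/m²

ΔF_A = 5.35 ln(673/293) = 5.35 × 0.83157 = 4.4489 W/m².
ΔF_B = 5.35 ln(430/293) = 5.35 × 0.38361 = 2.0523 W/m².
Difference: 4.4489 − 2.0523 = 2.3966 W/m².
(Equivalently, ΔF_A − ΔF_B = 5.35 ln(673/430) = 5.35 × 0.44796 = 2.3966 W/m².)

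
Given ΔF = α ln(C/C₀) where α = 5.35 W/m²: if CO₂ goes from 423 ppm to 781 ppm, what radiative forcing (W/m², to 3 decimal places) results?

CO₂: 5.35 × ln(781/423) = 5.35 × ln(1.84634) = 5.35 × 0.61321 = 3.2807 W/m².

ΔF = 3.281 W/m²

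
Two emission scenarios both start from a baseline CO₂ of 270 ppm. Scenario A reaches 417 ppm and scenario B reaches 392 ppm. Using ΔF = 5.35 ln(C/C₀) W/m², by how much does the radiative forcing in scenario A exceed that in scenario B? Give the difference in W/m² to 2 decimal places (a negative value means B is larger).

ΔF_A = 5.35 ln(417/270) = 5.35 × 0.43466 = 2.3254 W/m².
ΔF_B = 5.35 ln(392/270) = 5.35 × 0.37284 = 1.9947 W/m².
Difference: 2.3254 − 1.9947 = 0.3307 W/m².
(Equivalently, ΔF_A − ΔF_B = 5.35 ln(417/392) = 5.35 × 0.06182 = 0.3307 W/m².)

ΔF_A − ΔF_B = 0.33 W/m²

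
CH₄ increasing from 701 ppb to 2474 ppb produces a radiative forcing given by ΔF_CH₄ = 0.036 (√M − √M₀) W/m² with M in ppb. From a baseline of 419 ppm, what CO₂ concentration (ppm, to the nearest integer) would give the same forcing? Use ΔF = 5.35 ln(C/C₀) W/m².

CH₄ forcing: 0.036 × (√2474 − √701) = 0.036 × (49.7393 − 26.4764) = 0.036 × 23.2629 = 0.83746 W/m².
Set 5.35 ln(C/419) = 0.83746: ln(C/419) = 0.83746/5.35 = 0.15653, so C = 419 × e^0.15653 = 419 × 1.16945 = 490.00 ppm.

C ≈ 490 ppm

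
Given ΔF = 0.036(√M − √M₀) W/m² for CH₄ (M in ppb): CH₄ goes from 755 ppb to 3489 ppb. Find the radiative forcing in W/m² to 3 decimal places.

CH₄: 0.036 × (√3489 − √755) = 0.036 × (59.0678 − 27.4773) = 0.036 × 31.5905 = 1.1373 W/m².

ΔF = 1.137 W/m²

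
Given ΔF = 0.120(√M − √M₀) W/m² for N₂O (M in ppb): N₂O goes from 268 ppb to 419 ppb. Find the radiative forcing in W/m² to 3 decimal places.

ΔF = 0.492 W/m²

N₂O: 0.120 × (√419 − √268) = 0.120 × (20.4695 − 16.3707) = 0.120 × 4.0988 = 0.4919 W/m².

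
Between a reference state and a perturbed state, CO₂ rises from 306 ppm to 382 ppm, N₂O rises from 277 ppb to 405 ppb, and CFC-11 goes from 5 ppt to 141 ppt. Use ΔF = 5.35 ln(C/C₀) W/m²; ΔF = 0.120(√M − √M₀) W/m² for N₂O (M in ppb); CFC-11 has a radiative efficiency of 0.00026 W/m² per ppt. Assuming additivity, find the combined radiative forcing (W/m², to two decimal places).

ΔF = 1.64 W/m²

CO₂: 5.35 × ln(382/306) = 5.35 × ln(1.24837) = 5.35 × 0.22184 = 1.1868 W/m².
N₂O: 0.120 × (√405 − √277) = 0.120 × (20.1246 − 16.6433) = 0.120 × 3.4813 = 0.4178 W/m².
CFC-11: ΔF = 0.00026 × (141 − 5) = 0.00026 × 136 = 0.0354 W/m².
Total ΔF = 1.1868 + 0.4178 + 0.0354 = 1.6400 W/m².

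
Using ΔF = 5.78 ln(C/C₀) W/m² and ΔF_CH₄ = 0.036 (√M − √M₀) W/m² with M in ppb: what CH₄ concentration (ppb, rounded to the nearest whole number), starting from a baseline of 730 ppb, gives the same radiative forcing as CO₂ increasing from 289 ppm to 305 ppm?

CO₂ forcing: 5.78 × ln(305/289) = 5.78 × 0.053885 = 0.31146 W/m².
Set 0.036(√M − √730) = 0.31146: √M = 0.31146/0.036 + √730 = 8.6517 + 27.0185 = 35.6702.
M = (35.6702)² = 1272.36 ppb.

M ≈ 1272 ppb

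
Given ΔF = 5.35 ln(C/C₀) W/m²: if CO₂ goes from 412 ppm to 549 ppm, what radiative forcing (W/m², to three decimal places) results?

ΔF = 1.536 W/m²

CO₂: 5.35 × ln(549/412) = 5.35 × ln(1.33252) = 5.35 × 0.28707 = 1.5358 W/m².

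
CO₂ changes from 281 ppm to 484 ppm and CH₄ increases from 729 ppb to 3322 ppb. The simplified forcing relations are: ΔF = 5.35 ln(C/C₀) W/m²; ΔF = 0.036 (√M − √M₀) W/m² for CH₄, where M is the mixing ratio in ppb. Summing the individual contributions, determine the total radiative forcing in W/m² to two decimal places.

ΔF = 4.01 W/m²

CO₂: 5.35 × ln(484/281) = 5.35 × ln(1.72242) = 5.35 × 0.54373 = 2.9090 W/m².
CH₄: 0.036 × (√3322 − √729) = 0.036 × (57.6368 − 27.0000) = 0.036 × 30.6368 = 1.1029 W/m².
Total ΔF = 2.9090 + 1.1029 = 4.0119 W/m².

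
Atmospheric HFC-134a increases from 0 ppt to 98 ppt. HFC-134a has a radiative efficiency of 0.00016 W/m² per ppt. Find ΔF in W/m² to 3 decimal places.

ΔF = 0.016 W/m²

HFC-134a: ΔF = 0.00016 × (98 − 0) = 0.00016 × 98 = 0.0157 W/m².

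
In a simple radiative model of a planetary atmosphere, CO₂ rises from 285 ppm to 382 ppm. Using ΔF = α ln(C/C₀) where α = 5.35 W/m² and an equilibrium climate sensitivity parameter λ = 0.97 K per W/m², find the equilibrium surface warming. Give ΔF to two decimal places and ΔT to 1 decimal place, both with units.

CO₂: 5.35 × ln(382/285) = 5.35 × ln(1.34035) = 5.35 × 0.29293 = 1.5672 W/m².
ΔT = λ ΔF = 0.97 × 1.57 = 1.5229 K.

ΔF = 1.57 W/m²; ΔT = 1.5 K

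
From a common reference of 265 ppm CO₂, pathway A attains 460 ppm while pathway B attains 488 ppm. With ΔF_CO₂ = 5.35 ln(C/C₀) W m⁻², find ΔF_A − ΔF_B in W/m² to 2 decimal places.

ΔF_A = 5.35 ln(460/265) = 5.35 × 0.55150 = 2.9505 W/m².
ΔF_B = 5.35 ln(488/265) = 5.35 × 0.61059 = 3.2667 W/m².
Difference: 2.9505 − 3.2667 = -0.3162 W/m².

ΔF_A − ΔF_B = -0.32 W/m²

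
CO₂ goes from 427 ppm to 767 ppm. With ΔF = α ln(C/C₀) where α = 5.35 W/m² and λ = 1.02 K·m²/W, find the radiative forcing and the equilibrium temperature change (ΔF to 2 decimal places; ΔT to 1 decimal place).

CO₂: 5.35 × ln(767/427) = 5.35 × ln(1.79625) = 5.35 × 0.58570 = 3.1335 W/m².
ΔT = λ ΔF = 1.02 × 3.13 = 3.1926 K.

ΔF = 3.13 W/m²; ΔT = 3.2 K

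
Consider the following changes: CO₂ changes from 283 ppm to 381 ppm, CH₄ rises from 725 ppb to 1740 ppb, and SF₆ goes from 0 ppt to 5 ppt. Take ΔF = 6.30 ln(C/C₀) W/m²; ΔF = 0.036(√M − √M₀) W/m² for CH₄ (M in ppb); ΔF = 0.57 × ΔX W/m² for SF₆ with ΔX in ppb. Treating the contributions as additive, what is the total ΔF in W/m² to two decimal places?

ΔF = 2.41 W/m²

CO₂: 6.30 × ln(381/283) = 6.30 × ln(1.34629) = 6.30 × 0.29735 = 1.8733 W/m².
CH₄: 0.036 × (√1740 − √725) = 0.036 × (41.7133 − 26.9258) = 0.036 × 14.7875 = 0.5324 W/m².
SF₆: Δ = 5 − 0 = 5 ppt = 0.005 ppb; ΔF = 0.57 × 0.005 = 0.0029 W/m².
Total ΔF = 1.8733 + 0.5324 + 0.0029 = 2.4086 W/m².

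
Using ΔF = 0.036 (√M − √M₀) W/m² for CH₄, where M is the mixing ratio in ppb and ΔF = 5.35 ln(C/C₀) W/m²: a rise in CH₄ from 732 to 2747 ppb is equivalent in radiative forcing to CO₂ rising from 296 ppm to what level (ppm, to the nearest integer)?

C ≈ 351 ppm

CH₄ forcing: 0.036 × (√2747 − √732) = 0.036 × (52.4118 − 27.0555) = 0.036 × 25.3563 = 0.91283 W/m².
Set 5.35 ln(C/296) = 0.91283: ln(C/296) = 0.91283/5.35 = 0.17062, so C = 296 × e^0.17062 = 296 × 1.18604 = 351.07 ppm.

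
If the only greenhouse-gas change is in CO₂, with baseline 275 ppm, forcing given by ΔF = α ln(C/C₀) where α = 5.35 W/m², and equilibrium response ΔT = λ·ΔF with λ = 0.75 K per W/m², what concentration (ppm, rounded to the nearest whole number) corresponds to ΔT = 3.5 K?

Required forcing: ΔF = ΔT/λ = 3.5/0.75 = 4.6667 W/m².
Then ln(C/275) = ΔF/5.35 = 4.6667/5.35 = 0.87228.
So C = 275 × e^0.87228 = 275 × 2.39236 = 657.90 ppm.

C ≈ 658 ppm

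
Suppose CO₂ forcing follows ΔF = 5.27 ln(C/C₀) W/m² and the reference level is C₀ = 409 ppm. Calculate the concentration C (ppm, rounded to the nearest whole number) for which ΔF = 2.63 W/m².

C ≈ 674 ppm

Set 5.27 ln(C/409) = 2.63, so ln(C/409) = 2.63/5.27 = 0.49905.
Then C/409 = e^0.49905 = 1.64716, giving C = 409 × 1.64716 = 673.69 ppm.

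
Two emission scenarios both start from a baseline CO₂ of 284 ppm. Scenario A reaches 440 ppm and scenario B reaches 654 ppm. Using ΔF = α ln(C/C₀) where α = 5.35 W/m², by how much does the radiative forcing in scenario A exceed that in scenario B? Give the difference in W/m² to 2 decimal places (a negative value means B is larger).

ΔF_A − ΔF_B = -2.12 W/m²

ΔF_A = 5.35 ln(440/284) = 5.35 × 0.43780 = 2.3422 W/m².
ΔF_B = 5.35 ln(654/284) = 5.35 × 0.83413 = 4.4626 W/m².
Difference: 2.3422 − 4.4626 = -2.1204 W/m².
(Equivalently, ΔF_A − ΔF_B = 5.35 ln(440/654) = 5.35 × -0.39633 = -2.1204 W/m².)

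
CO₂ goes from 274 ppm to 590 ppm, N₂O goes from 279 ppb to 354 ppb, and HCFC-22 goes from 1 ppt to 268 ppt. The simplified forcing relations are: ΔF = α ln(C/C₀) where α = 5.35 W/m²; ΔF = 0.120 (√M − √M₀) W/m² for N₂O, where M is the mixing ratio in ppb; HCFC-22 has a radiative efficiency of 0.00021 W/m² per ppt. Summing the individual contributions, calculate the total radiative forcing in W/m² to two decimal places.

ΔF = 4.41 W/m²

CO₂: 5.35 × ln(590/274) = 5.35 × ln(2.15328) = 5.35 × 0.76699 = 4.1034 W/m².
N₂O: 0.120 × (√354 − √279) = 0.120 × (18.8149 − 16.7033) = 0.120 × 2.1116 = 0.2534 W/m².
HCFC-22: ΔF = 0.00021 × (268 − 1) = 0.00021 × 267 = 0.0561 W/m².
Total ΔF = 4.1034 + 0.2534 + 0.0561 = 4.4129 W/m².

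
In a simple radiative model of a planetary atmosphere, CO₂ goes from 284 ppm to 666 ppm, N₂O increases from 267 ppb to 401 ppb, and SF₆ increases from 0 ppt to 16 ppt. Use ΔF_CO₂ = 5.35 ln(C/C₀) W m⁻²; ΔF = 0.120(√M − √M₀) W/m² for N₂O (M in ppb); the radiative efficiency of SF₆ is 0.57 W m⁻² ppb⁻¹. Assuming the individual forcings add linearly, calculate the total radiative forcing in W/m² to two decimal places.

ΔF = 5.01 W/m²

CO₂: 5.35 × ln(666/284) = 5.35 × ln(2.34507) = 5.35 × 0.85232 = 4.5599 W/m².
N₂O: 0.120 × (√401 − √267) = 0.120 × (20.0250 − 16.3401) = 0.120 × 3.6849 = 0.4422 W/m².
SF₆: Δ = 16 − 0 = 16 ppt = 0.016 ppb; ΔF = 0.57 × 0.016 = 0.0091 W/m².
Total ΔF = 4.5599 + 0.4422 + 0.0091 = 5.0112 W/m².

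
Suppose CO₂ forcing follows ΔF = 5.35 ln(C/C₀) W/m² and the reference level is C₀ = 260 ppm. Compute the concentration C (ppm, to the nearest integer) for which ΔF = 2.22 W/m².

C ≈ 394 ppm

Set 5.35 ln(C/260) = 2.22, so ln(C/260) = 2.22/5.35 = 0.41495.
Then C/260 = e^0.41495 = 1.51430, giving C = 260 × 1.51430 = 393.72 ppm.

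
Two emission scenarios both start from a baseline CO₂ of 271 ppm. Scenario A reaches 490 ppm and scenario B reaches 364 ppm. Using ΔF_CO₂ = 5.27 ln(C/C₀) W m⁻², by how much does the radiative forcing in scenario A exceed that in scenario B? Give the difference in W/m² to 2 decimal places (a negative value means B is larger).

ΔF_A = 5.27 ln(490/271) = 5.27 × 0.59229 = 3.1214 W/m².
ΔF_B = 5.27 ln(364/271) = 5.27 × 0.29504 = 1.5549 W/m².
Difference: 3.1214 − 1.5549 = 1.5665 W/m².

ΔF_A − ΔF_B = 1.57 W/m²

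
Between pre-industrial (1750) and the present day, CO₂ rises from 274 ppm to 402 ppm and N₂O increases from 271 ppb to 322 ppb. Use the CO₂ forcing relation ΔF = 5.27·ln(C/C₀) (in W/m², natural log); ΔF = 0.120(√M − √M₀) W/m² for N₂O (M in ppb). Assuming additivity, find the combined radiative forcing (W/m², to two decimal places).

ΔF = 2.20 W/m²

CO₂: 5.27 × ln(402/274) = 5.27 × ln(1.46715) = 5.27 × 0.38332 = 2.0201 W/m².
N₂O: 0.120 × (√322 − √271) = 0.120 × (17.9444 − 16.4621) = 0.120 × 1.4823 = 0.1779 W/m².
Total ΔF = 2.0201 + 0.1779 = 2.1980 W/m².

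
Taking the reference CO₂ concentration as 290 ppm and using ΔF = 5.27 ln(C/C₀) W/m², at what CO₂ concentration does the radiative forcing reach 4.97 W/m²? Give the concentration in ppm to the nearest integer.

Set 5.27 ln(C/290) = 4.97, so ln(C/290) = 4.97/5.27 = 0.94307.
Then C/290 = e^0.94307 = 2.56785, giving C = 290 × 2.56785 = 744.68 ppm.

C ≈ 745 ppm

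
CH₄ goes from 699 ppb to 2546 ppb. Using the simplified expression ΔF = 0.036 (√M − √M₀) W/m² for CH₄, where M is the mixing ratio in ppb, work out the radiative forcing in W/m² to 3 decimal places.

ΔF = 0.865 W/m²

CH₄: 0.036 × (√2546 − √699) = 0.036 × (50.4579 − 26.4386) = 0.036 × 24.0193 = 0.8647 W/m².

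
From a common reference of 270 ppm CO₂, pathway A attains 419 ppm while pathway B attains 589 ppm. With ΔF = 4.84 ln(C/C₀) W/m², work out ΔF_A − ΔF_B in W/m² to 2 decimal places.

ΔF_A − ΔF_B = -1.65 W/m²

ΔF_A = 4.84 ln(419/270) = 4.84 × 0.43945 = 2.1269 W/m².
ΔF_B = 4.84 ln(589/270) = 4.84 × 0.78000 = 3.7752 W/m².
Difference: 2.1269 − 3.7752 = -1.6483 W/m².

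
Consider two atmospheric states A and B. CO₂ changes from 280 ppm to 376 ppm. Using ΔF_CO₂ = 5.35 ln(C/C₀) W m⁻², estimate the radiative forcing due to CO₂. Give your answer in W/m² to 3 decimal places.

ΔF = 1.577 W/m²

CO₂: 5.35 × ln(376/280) = 5.35 × ln(1.34286) = 5.35 × 0.29480 = 1.5772 W/m².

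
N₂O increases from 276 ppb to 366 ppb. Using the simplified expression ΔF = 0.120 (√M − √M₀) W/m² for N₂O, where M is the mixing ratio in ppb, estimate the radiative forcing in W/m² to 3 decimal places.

ΔF = 0.302 W/m²

N₂O: 0.120 × (√366 − √276) = 0.120 × (19.1311 − 16.6132) = 0.120 × 2.5179 = 0.3021 W/m².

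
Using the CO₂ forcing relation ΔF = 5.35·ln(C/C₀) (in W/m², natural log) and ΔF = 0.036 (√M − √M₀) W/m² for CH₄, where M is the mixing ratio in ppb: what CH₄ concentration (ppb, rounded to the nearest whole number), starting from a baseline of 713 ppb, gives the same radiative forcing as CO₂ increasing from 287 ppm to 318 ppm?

M ≈ 1759 ppb

CO₂ forcing: 5.35 × ln(318/287) = 5.35 × 0.102569 = 0.54874 W/m².
Set 0.036(√M − √713) = 0.54874: √M = 0.54874/0.036 + √713 = 15.2428 + 26.7021 = 41.9449.
M = (41.9449)² = 1759.37 ppb.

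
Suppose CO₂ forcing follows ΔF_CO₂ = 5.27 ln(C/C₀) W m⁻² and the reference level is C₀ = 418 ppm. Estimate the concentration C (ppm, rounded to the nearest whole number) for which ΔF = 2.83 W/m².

C ≈ 715 ppm

Set 5.27 ln(C/418) = 2.83, so ln(C/418) = 2.83/5.27 = 0.53700.
Then C/418 = e^0.53700 = 1.71087, giving C = 418 × 1.71087 = 715.14 ppm.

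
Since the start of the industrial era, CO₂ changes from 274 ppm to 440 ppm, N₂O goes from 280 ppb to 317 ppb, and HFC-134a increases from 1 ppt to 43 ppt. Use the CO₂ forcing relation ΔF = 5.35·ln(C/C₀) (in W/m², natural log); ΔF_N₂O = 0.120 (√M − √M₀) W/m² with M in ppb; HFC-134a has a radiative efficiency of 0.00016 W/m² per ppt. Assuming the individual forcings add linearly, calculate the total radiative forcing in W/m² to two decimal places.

ΔF = 2.67 W/m²

CO₂: 5.35 × ln(440/274) = 5.35 × ln(1.60584) = 5.35 × 0.47365 = 2.5340 W/m².
N₂O: 0.120 × (√317 − √280) = 0.120 × (17.8045 − 16.7332) = 0.120 × 1.0713 = 0.1286 W/m².
HFC-134a: ΔF = 0.00016 × (43 − 1) = 0.00016 × 42 = 0.0067 W/m².
Total ΔF = 2.5340 + 0.1286 + 0.0067 = 2.6693 W/m².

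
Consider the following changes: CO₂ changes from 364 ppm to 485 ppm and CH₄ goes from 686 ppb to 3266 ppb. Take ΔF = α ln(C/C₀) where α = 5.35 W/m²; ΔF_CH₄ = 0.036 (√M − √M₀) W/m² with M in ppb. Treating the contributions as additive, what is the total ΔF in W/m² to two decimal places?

ΔF = 2.65 W/m²

CO₂: 5.35 × ln(485/364) = 5.35 × ln(1.33242) = 5.35 × 0.28700 = 1.5355 W/m².
CH₄: 0.036 × (√3266 − √686) = 0.036 × (57.1489 − 26.1916) = 0.036 × 30.9573 = 1.1145 W/m².
Total ΔF = 1.5355 + 1.1145 = 2.6500 W/m².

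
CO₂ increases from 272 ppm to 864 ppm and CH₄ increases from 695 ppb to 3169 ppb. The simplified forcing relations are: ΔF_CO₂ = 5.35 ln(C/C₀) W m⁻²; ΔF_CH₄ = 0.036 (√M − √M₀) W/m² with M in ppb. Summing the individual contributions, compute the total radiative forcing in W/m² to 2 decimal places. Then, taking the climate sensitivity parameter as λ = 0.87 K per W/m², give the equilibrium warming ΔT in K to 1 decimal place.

ΔF = 7.26 W/m²; ΔT = 6.3 K

CO₂: 5.35 × ln(864/272) = 5.35 × ln(3.17647) = 5.35 × 1.15577 = 6.1834 W/m².
CH₄: 0.036 × (√3169 − √695) = 0.036 × (56.2939 − 26.3629) = 0.036 × 29.9310 = 1.0775 W/m².
Total ΔF = 6.1834 + 1.0775 = 7.2609 W/m².
ΔT = λ ΔF = 0.87 × 7.26 = 6.3162 K.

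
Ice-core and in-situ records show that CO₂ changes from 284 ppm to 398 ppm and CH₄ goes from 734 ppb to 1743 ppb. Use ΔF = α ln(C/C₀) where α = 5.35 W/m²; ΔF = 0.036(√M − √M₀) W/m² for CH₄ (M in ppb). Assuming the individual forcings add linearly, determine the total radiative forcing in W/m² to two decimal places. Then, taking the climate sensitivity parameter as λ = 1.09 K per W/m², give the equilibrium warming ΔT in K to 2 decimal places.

CO₂: 5.35 × ln(398/284) = 5.35 × ln(1.40141) = 5.35 × 0.33748 = 1.8055 W/m².
CH₄: 0.036 × (√1743 − √734) = 0.036 × (41.7493 − 27.0924) = 0.036 × 14.6569 = 0.5276 W/m².
Total ΔF = 1.8055 + 0.5276 = 2.3331 W/m².
ΔT = λ ΔF = 1.09 × 2.33 = 2.5397 K.

ΔF = 2.33 W/m²; ΔT = 2.54 K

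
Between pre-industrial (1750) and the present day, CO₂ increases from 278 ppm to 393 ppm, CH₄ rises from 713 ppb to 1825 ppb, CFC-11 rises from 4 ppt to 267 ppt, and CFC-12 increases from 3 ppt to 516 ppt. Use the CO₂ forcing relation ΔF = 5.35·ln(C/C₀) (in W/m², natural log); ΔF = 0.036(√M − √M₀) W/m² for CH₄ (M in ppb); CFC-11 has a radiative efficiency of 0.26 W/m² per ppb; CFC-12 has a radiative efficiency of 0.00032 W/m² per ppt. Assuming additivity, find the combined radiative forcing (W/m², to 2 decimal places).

CO₂: 5.35 × ln(393/278) = 5.35 × ln(1.41367) = 5.35 × 0.34619 = 1.8521 W/m².
CH₄: 0.036 × (√1825 − √713) = 0.036 × (42.7200 − 26.7021) = 0.036 × 16.0179 = 0.5766 W/m².
CFC-11: Δ = 267 − 4 = 263 ppt = 0.263 ppb; ΔF = 0.26 × 0.263 = 0.0684 W/m².
CFC-12: ΔF = 0.00032 × (516 − 3) = 0.00032 × 513 = 0.1642 W/m².
Total ΔF = 1.8521 + 0.5766 + 0.0684 + 0.1642 = 2.6613 W/m².

ΔF = 2.66 W/m²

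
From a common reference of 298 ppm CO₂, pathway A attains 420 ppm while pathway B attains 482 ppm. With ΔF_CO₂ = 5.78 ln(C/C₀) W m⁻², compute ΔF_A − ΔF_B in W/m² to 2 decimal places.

ΔF_A = 5.78 ln(420/298) = 5.78 × 0.34316 = 1.9835 W/m².
ΔF_B = 5.78 ln(482/298) = 5.78 × 0.48085 = 2.7793 W/m².
Difference: 1.9835 − 2.7793 = -0.7958 W/m².

ΔF_A − ΔF_B = -0.80 W/m²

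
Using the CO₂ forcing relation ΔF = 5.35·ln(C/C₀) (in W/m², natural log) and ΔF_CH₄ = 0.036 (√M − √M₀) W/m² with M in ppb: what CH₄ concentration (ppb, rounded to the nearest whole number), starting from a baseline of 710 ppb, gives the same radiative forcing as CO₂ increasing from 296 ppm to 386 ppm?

CO₂ forcing: 5.35 × ln(386/296) = 5.35 × 0.265478 = 1.42031 W/m².
Set 0.036(√M − √710) = 1.42031: √M = 1.42031/0.036 + √710 = 39.4531 + 26.6458 = 66.0989.
M = (66.0989)² = 4369.06 ppb.

M ≈ 4369 ppb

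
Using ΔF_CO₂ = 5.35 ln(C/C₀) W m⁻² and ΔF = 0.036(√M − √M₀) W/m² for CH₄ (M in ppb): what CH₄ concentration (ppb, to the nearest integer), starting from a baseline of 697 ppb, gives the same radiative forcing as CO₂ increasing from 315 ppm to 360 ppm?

M ≈ 2139 ppb

CO₂ forcing: 5.35 × ln(360/315) = 5.35 × 0.133531 = 0.71439 W/m².
Set 0.036(√M − √697) = 0.71439: √M = 0.71439/0.036 + √697 = 19.8442 + 26.4008 = 46.2450.
M = (46.2450)² = 2138.60 ppb.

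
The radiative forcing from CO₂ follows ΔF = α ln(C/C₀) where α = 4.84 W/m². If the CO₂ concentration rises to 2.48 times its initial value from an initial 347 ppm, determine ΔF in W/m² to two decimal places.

Because the forcing depends only on the ratio C/C₀, the initial concentration does not enter.
ΔF = 4.84 × ln(2.48) = 4.84 × 0.90826 = 4.3960 W/m².

ΔF = 4.40 W/m²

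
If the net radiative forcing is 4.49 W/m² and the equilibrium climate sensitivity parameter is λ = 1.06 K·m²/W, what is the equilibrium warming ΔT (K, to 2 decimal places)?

ΔT = λ ΔF = 1.06 × 4.49 = 4.7594 K.

ΔT = 4.76 K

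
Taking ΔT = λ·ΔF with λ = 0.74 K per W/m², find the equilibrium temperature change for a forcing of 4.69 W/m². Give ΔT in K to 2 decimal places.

ΔT = λ ΔF = 0.74 × 4.69 = 3.4706 K.

ΔT = 3.47 K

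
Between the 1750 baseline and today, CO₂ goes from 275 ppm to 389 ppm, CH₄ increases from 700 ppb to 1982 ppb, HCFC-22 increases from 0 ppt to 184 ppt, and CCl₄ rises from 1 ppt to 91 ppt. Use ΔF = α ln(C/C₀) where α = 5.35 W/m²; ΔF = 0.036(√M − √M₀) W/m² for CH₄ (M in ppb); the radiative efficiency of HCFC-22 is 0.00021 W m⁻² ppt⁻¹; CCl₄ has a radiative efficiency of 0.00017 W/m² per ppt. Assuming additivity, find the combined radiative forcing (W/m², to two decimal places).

ΔF = 2.56 W/m²

CO₂: 5.35 × ln(389/275) = 5.35 × ln(1.41455) = 5.35 × 0.34681 = 1.8554 W/m².
CH₄: 0.036 × (√1982 − √700) = 0.036 × (44.5197 − 26.4575) = 0.036 × 18.0622 = 0.6502 W/m².
HCFC-22: ΔF = 0.00021 × (184 − 0) = 0.00021 × 184 = 0.0386 W/m².
CCl₄: ΔF = 0.00017 × (91 − 1) = 0.00017 × 90 = 0.0153 W/m².
Total ΔF = 1.8554 + 0.6502 + 0.0386 + 0.0153 = 2.5595 W/m².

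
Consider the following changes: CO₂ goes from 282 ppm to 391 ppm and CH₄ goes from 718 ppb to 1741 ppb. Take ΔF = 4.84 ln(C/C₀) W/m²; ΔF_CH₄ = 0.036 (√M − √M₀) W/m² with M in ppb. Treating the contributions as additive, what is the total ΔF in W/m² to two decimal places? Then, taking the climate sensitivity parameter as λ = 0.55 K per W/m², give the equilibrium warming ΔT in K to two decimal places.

CO₂: 4.84 × ln(391/282) = 4.84 × ln(1.38652) = 4.84 × 0.32680 = 1.5817 W/m².
CH₄: 0.036 × (√1741 − √718) = 0.036 × (41.7253 − 26.7955) = 0.036 × 14.9298 = 0.5375 W/m².
Total ΔF = 1.5817 + 0.5375 = 2.1192 W/m².
ΔT = λ ΔF = 0.55 × 2.12 = 1.1660 K.

ΔF = 2.12 W/m²; ΔT = 1.17 K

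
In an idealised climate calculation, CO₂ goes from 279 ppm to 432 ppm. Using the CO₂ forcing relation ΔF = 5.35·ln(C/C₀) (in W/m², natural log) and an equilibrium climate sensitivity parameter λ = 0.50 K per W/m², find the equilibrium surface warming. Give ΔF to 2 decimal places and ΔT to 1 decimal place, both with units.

CO₂: 5.35 × ln(432/279) = 5.35 × ln(1.54839) = 5.35 × 0.43722 = 2.3391 W/m².
ΔT = λ ΔF = 0.50 × 2.34 = 1.1700 K.

ΔF = 2.34 W/m²; ΔT = 1.2 K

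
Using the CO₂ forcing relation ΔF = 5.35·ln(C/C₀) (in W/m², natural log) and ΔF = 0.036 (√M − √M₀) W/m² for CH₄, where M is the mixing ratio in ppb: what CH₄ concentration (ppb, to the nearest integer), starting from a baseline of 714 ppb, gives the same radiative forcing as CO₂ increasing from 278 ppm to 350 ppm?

CO₂ forcing: 5.35 × ln(350/278) = 5.35 × 0.230312 = 1.23217 W/m².
Set 0.036(√M − √714) = 1.23217: √M = 1.23217/0.036 + √714 = 34.2269 + 26.7208 = 60.9477.
M = (60.9477)² = 3714.62 ppb.

M ≈ 3715 ppb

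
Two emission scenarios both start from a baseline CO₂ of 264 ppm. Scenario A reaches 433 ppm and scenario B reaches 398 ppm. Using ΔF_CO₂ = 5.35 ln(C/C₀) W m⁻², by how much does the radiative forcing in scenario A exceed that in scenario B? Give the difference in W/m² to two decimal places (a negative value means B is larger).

ΔF_A = 5.35 ln(433/264) = 5.35 × 0.49479 = 2.6471 W/m².
ΔF_B = 5.35 ln(398/264) = 5.35 × 0.41050 = 2.1962 W/m².
Difference: 2.6471 − 2.1962 = 0.4509 W/m².

ΔF_A − ΔF_B = 0.45 W/m²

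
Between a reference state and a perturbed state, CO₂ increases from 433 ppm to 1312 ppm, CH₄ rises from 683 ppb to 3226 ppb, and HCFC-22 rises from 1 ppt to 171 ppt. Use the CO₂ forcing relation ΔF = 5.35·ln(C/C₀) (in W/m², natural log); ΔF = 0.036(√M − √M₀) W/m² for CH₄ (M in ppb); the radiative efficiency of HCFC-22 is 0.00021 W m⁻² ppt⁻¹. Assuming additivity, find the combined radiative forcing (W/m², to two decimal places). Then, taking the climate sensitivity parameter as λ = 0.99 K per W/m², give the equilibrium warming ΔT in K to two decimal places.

CO₂: 5.35 × ln(1312/433) = 5.35 × ln(3.03002) = 5.35 × 1.10857 = 5.9308 W/m².
CH₄: 0.036 × (√3226 − √683) = 0.036 × (56.7979 − 26.1343) = 0.036 × 30.6636 = 1.1039 W/m².
HCFC-22: ΔF = 0.00021 × (171 − 1) = 0.00021 × 170 = 0.0357 W/m².
Total ΔF = 5.9308 + 1.1039 + 0.0357 = 7.0704 W/m².
ΔT = λ ΔF = 0.99 × 7.07 = 6.9993 K.

ΔF = 7.07 W/m²; ΔT = 7.00 K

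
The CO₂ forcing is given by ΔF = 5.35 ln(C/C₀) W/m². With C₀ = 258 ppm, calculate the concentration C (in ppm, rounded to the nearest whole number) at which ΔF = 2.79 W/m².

C ≈ 435 ppm

Set 5.35 ln(C/258) = 2.79, so ln(C/258) = 2.79/5.35 = 0.52150.
Then C/258 = e^0.52150 = 1.68455, giving C = 258 × 1.68455 = 434.61 ppm.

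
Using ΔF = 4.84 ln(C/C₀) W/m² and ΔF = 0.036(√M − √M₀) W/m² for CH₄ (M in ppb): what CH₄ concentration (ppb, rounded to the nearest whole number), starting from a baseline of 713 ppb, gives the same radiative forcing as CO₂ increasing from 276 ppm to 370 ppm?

CO₂ forcing: 4.84 × ln(370/276) = 4.84 × 0.293102 = 1.41861 W/m².
Set 0.036(√M − √713) = 1.41861: √M = 1.41861/0.036 + √713 = 39.4058 + 26.7021 = 66.1079.
M = (66.1079)² = 4370.25 ppb.

M ≈ 4370 ppb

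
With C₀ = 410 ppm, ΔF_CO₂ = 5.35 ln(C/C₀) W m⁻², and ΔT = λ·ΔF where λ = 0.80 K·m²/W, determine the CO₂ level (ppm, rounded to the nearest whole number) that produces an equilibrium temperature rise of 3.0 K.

C ≈ 826 ppm

Required forcing: ΔF = ΔT/λ = 3.0/0.80 = 3.7500 W/m².
Then ln(C/410) = ΔF/5.35 = 3.7500/5.35 = 0.70093.
So C = 410 × e^0.70093 = 410 × 2.01563 = 826.41 ppm.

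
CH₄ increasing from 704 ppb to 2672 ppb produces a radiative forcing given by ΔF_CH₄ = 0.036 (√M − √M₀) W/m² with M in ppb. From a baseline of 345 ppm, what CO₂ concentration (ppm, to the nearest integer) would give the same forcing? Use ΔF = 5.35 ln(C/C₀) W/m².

C ≈ 409 ppm

CH₄ forcing: 0.036 × (√2672 − √704) = 0.036 × (51.6914 − 26.5330) = 0.036 × 25.1584 = 0.90570 W/m².
Set 5.35 ln(C/345) = 0.90570: ln(C/345) = 0.90570/5.35 = 0.16929, so C = 345 × e^0.16929 = 345 × 1.18446 = 408.64 ppm.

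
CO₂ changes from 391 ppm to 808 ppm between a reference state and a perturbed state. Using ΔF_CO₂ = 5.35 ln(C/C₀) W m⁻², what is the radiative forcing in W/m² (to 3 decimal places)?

CO₂: 5.35 × ln(808/391) = 5.35 × ln(2.06650) = 5.35 × 0.72586 = 3.8834 W/m².

ΔF = 3.883 W/m²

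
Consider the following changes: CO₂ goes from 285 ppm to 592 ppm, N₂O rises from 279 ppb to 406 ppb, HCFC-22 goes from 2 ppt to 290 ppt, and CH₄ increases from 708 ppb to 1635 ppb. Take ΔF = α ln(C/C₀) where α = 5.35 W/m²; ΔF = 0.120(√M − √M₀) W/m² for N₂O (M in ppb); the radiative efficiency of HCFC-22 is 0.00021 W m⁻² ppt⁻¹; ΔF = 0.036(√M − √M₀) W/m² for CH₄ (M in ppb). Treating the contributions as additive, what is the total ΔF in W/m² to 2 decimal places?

ΔF = 4.88 W/m²

CO₂: 5.35 × ln(592/285) = 5.35 × ln(2.07719) = 5.35 × 0.73102 = 3.9110 W/m².
N₂O: 0.120 × (√406 − √279) = 0.120 × (20.1494 − 16.7033) = 0.120 × 3.4461 = 0.4135 W/m².
HCFC-22: ΔF = 0.00021 × (290 − 2) = 0.00021 × 288 = 0.0605 W/m².
CH₄: 0.036 × (√1635 − √708) = 0.036 × (40.4351 − 26.6083) = 0.036 × 13.8268 = 0.4978 W/m².
Total ΔF = 3.9110 + 0.4135 + 0.0605 + 0.4978 = 4.8828 W/m².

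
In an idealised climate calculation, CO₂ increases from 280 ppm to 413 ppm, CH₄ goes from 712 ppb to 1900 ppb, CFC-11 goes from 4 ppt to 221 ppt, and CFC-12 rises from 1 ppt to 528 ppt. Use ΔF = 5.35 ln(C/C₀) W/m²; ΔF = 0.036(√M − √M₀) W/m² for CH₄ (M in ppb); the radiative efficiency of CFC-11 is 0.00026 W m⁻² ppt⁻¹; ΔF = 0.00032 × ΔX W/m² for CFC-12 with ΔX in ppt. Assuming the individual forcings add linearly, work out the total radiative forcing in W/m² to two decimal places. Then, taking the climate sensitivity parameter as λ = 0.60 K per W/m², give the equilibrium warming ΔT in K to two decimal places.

CO₂: 5.35 × ln(413/280) = 5.35 × ln(1.47500) = 5.35 × 0.38866 = 2.0793 W/m².
CH₄: 0.036 × (√1900 − √712) = 0.036 × (43.5890 − 26.6833) = 0.036 × 16.9057 = 0.6086 W/m².
CFC-11: ΔF = 0.00026 × (221 − 4) = 0.00026 × 217 = 0.0564 W/m².
CFC-12: ΔF = 0.00032 × (528 − 1) = 0.00032 × 527 = 0.1686 W/m².
Total ΔF = 2.0793 + 0.6086 + 0.0564 + 0.1686 = 2.9129 W/m².
ΔT = λ ΔF = 0.60 × 2.91 = 1.7460 K.

ΔF = 2.91 W/m²; ΔT = 1.75 K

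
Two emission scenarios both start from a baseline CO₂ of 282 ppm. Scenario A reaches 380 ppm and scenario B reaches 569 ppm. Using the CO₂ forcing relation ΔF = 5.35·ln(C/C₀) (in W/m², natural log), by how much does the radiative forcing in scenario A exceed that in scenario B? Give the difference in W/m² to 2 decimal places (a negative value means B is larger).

ΔF_A − ΔF_B = -2.16 W/m²

ΔF_A = 5.35 ln(380/282) = 5.35 × 0.29826 = 1.5957 W/m².
ΔF_B = 5.35 ln(569/282) = 5.35 × 0.70197 = 3.7555 W/m².
Difference: 1.5957 − 3.7555 = -2.1598 W/m².
(Equivalently, ΔF_A − ΔF_B = 5.35 ln(380/569) = 5.35 × -0.40371 = -2.1598 W/m².)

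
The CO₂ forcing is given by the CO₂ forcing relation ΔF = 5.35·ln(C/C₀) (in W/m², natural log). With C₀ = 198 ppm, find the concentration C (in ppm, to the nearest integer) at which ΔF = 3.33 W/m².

Set 5.35 ln(C/198) = 3.33, so ln(C/198) = 3.33/5.35 = 0.62243.
Then C/198 = e^0.62243 = 1.86345, giving C = 198 × 1.86345 = 368.96 ppm.

C ≈ 369 ppm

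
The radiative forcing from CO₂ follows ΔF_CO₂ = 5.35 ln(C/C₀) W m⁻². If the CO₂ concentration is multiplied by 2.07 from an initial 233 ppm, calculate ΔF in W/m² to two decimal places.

ΔF = 3.89 W/m²

ΔF = 5.35 × ln(2.07) = 5.35 × 0.72755 = 3.8924 W/m².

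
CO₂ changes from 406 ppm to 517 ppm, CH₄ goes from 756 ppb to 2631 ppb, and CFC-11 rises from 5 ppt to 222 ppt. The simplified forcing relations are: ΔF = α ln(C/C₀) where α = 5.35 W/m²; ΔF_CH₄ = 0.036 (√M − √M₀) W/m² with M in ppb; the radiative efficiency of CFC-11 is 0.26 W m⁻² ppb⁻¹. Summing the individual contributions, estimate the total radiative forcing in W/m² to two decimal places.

CO₂: 5.35 × ln(517/406) = 5.35 × ln(1.27340) = 5.35 × 0.24169 = 1.2930 W/m².
CH₄: 0.036 × (√2631 − √756) = 0.036 × (51.2933 − 27.4955) = 0.036 × 23.7978 = 0.8567 W/m².
CFC-11: Δ = 222 − 5 = 217 ppt = 0.217 ppb; ΔF = 0.26 × 0.217 = 0.0564 W/m².
Total ΔF = 1.2930 + 0.8567 + 0.0564 = 2.2061 W/m².

ΔF = 2.21 W/m²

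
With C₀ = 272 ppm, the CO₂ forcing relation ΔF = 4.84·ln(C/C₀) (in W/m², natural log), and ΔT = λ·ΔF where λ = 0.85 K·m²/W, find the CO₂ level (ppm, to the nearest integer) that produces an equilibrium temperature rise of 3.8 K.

Required forcing: ΔF = ΔT/λ = 3.8/0.85 = 4.4706 W/m².
Then ln(C/272) = ΔF/4.84 = 4.4706/4.84 = 0.92368.
So C = 272 × e^0.92368 = 272 × 2.51854 = 685.04 ppm.

C ≈ 685 ppm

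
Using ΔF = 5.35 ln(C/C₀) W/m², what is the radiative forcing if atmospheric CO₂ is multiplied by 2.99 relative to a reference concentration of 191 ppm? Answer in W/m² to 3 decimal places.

ΔF = 5.860 W/m²

Because the forcing depends only on the ratio C/C₀, the initial concentration does not enter.
ΔF = 5.35 × ln(2.99) = 5.35 × 1.09527 = 5.8597 W/m².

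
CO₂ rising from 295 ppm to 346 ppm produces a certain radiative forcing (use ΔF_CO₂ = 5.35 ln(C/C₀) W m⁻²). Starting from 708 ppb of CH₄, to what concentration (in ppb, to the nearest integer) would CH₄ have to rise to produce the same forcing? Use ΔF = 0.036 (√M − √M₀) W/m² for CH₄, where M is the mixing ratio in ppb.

M ≈ 2531 ppb

CO₂ forcing: 5.35 × ln(346/295) = 5.35 × 0.159463 = 0.85313 W/m².
Set 0.036(√M − √708) = 0.85313: √M = 0.85313/0.036 + √708 = 23.6981 + 26.6083 = 50.3064.
M = (50.3064)² = 2530.73 ppb.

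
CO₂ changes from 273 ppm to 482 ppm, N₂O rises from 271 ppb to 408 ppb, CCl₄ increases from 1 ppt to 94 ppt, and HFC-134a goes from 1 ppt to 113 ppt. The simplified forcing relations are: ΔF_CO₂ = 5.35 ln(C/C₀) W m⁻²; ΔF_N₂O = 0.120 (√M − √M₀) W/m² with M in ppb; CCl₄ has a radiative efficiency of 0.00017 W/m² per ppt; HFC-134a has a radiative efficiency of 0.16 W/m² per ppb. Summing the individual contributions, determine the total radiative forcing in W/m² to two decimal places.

CO₂: 5.35 × ln(482/273) = 5.35 × ln(1.76557) = 5.35 × 0.56847 = 3.0413 W/m².
N₂O: 0.120 × (√408 − √271) = 0.120 × (20.1990 − 16.4621) = 0.120 × 3.7369 = 0.4484 W/m².
CCl₄: ΔF = 0.00017 × (94 − 1) = 0.00017 × 93 = 0.0158 W/m².
HFC-134a: Δ = 113 − 1 = 112 ppt = 0.112 ppb; ΔF = 0.16 × 0.112 = 0.0179 W/m².
Total ΔF = 3.0413 + 0.4484 + 0.0158 + 0.0179 = 3.5234 W/m².

ΔF = 3.52 W/m²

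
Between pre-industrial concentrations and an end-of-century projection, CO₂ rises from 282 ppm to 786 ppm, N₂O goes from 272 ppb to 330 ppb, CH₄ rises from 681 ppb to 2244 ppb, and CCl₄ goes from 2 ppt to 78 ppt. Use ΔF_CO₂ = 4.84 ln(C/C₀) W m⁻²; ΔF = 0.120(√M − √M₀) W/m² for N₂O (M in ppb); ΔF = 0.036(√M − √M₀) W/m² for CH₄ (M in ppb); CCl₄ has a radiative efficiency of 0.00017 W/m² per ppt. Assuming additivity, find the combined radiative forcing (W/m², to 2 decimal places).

CO₂: 4.84 × ln(786/282) = 4.84 × ln(2.78723) = 4.84 × 1.02505 = 4.9612 W/m².
N₂O: 0.120 × (√330 − √272) = 0.120 × (18.1659 − 16.4924) = 0.120 × 1.6735 = 0.2008 W/m².
CH₄: 0.036 × (√2244 − √681) = 0.036 × (47.3709 − 26.0960) = 0.036 × 21.2749 = 0.7659 W/m².
CCl₄: ΔF = 0.00017 × (78 − 2) = 0.00017 × 76 = 0.0129 W/m².
Total ΔF = 4.9612 + 0.2008 + 0.7659 + 0.0129 = 5.9408 W/m².

ΔF = 5.94 W/m²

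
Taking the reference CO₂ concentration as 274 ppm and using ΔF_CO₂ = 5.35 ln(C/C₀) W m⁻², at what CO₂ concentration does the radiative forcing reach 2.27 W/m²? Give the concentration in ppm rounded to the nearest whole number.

Set 5.35 ln(C/274) = 2.27, so ln(C/274) = 2.27/5.35 = 0.42430.
Then C/274 = e^0.42430 = 1.52852, giving C = 274 × 1.52852 = 418.81 ppm.

C ≈ 419 ppm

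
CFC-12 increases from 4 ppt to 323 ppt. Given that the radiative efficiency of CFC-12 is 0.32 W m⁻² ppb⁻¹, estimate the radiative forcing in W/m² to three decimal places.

CFC-12: Δ = 323 − 4 = 319 ppt = 0.319 ppb; ΔF = 0.32 × 0.319 = 0.1021 W/m².

ΔF = 0.102 W/m²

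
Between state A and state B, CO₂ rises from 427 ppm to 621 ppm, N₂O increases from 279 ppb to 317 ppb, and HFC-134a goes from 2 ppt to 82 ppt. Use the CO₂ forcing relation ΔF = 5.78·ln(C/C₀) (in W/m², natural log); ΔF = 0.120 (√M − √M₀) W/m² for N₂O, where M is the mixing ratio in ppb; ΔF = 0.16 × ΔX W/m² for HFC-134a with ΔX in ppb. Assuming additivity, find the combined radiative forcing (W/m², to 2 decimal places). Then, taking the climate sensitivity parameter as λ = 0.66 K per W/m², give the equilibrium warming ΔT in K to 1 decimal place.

ΔF = 2.31 W/m²; ΔT = 1.5 K

CO₂: 5.78 × ln(621/427) = 5.78 × ln(1.45433) = 5.78 × 0.37455 = 2.1649 W/m².
N₂O: 0.120 × (√317 − √279) = 0.120 × (17.8045 − 16.7033) = 0.120 × 1.1012 = 0.1321 W/m².
HFC-134a: Δ = 82 − 2 = 80 ppt = 0.080 ppb; ΔF = 0.16 × 0.080 = 0.0128 W/m².
Total ΔF = 2.1649 + 0.1321 + 0.0128 = 2.3098 W/m².
ΔT = λ ΔF = 0.66 × 2.31 = 1.5246 K.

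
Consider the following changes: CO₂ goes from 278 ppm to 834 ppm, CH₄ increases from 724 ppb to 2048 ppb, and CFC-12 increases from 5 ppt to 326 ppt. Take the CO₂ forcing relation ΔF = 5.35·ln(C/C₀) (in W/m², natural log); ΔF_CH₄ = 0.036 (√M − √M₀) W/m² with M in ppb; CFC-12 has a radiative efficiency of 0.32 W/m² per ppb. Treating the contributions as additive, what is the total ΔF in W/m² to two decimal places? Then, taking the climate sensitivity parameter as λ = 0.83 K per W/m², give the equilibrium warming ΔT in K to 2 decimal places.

CO₂: 5.35 × ln(834/278) = 5.35 × ln(3.00000) = 5.35 × 1.09861 = 5.8776 W/m².
CH₄: 0.036 × (√2048 − √724) = 0.036 × (45.2548 − 26.9072) = 0.036 × 18.3476 = 0.6605 W/m².
CFC-12: Δ = 326 − 5 = 321 ppt = 0.321 ppb; ΔF = 0.32 × 0.321 = 0.1027 W/m².
Total ΔF = 5.8776 + 0.6605 + 0.1027 = 6.6408 W/m².
ΔT = λ ΔF = 0.83 × 6.64 = 5.5112 K.

ΔF = 6.64 W/m²; ΔT = 5.51 K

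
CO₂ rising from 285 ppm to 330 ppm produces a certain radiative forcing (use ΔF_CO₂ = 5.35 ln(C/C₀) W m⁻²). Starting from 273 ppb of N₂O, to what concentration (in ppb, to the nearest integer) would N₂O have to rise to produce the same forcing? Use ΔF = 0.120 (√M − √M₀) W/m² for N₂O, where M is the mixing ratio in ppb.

CO₂ forcing: 5.35 × ln(330/285) = 5.35 × 0.146603 = 0.78433 W/m².
Set 0.120(√M − √273) = 0.78433: √M = 0.78433/0.120 + √273 = 6.5361 + 16.5227 = 23.0588.
M = (23.0588)² = 531.71 ppb.

M ≈ 532 ppb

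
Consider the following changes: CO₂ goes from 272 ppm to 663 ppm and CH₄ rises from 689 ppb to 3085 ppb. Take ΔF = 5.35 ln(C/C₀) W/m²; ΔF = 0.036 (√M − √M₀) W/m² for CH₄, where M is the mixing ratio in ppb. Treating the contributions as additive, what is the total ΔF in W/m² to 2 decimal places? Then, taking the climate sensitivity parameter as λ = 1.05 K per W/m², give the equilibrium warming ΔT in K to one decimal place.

ΔF = 5.82 W/m²; ΔT = 6.1 K

CO₂: 5.35 × ln(663/272) = 5.35 × ln(2.43750) = 5.35 × 0.89097 = 4.7667 W/m².
CH₄: 0.036 × (√3085 − √689) = 0.036 × (55.5428 − 26.2488) = 0.036 × 29.2940 = 1.0546 W/m².
Total ΔF = 4.7667 + 1.0546 = 5.8213 W/m².
ΔT = λ ΔF = 1.05 × 5.82 = 6.1110 K.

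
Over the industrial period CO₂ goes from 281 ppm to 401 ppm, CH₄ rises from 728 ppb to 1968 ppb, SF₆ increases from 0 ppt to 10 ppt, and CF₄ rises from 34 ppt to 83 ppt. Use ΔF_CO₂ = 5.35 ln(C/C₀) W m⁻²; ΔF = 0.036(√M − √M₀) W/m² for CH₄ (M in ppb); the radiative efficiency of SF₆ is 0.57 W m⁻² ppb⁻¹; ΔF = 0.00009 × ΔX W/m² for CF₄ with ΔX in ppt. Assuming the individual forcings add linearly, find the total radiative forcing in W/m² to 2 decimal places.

ΔF = 2.54 W/m²

CO₂: 5.35 × ln(401/281) = 5.35 × ln(1.42705) = 5.35 × 0.35561 = 1.9025 W/m².
CH₄: 0.036 × (√1968 − √728) = 0.036 × (44.3621 − 26.9815) = 0.036 × 17.3806 = 0.6257 W/m².
SF₆: Δ = 10 − 0 = 10 ppt = 0.010 ppb; ΔF = 0.57 × 0.010 = 0.0057 W/m².
CF₄: ΔF = 0.00009 × (83 − 34) = 0.00009 × 49 = 0.0044 W/m².
Total ΔF = 1.9025 + 0.6257 + 0.0057 + 0.0044 = 2.5383 W/m².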